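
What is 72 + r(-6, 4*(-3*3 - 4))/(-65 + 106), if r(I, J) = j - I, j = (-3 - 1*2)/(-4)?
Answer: 11837/164 ≈ 72.177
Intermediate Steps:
j = 5/4 (j = (-3 - 2)*(-¼) = -5*(-¼) = 5/4 ≈ 1.2500)
r(I, J) = 5/4 - I
72 + r(-6, 4*(-3*3 - 4))/(-65 + 106) = 72 + (5/4 - 1*(-6))/(-65 + 106) = 72 + (5/4 + 6)/41 = 72 + (29/4)*(1/41) = 72 + 29/164 = 11837/164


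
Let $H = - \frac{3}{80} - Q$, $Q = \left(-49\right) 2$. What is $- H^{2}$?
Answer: $- \frac{61418569}{6400} \approx -9596.7$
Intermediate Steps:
$Q = -98$
$H = \frac{7837}{80}$ ($H = - \frac{3}{80} - -98 = \left(-3\right) \frac{1}{80} + 98 = - \frac{3}{80} + 98 = \frac{7837}{80} \approx 97.963$)
$- H^{2} = - \left(\frac{7837}{80}\right)^{2} = \left(-1\right) \frac{61418569}{6400} = - \frac{61418569}{6400}$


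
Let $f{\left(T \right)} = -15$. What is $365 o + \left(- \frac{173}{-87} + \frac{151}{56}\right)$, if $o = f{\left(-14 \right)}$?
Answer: $- \frac{26651375}{4872} \approx -5470.3$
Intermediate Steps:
$o = -15$
$365 o + \left(- \frac{173}{-87} + \frac{151}{56}\right) = 365 \left(-15\right) + \left(- \frac{173}{-87} + \frac{151}{56}\right) = -5475 + \left(\left(-173\right) \left(- \frac{1}{87}\right) + 151 \cdot \frac{1}{56}\right) = -5475 + \left(\frac{173}{87} + \frac{151}{56}\right) = -5475 + \frac{22825}{4872} = - \frac{26651375}{4872}$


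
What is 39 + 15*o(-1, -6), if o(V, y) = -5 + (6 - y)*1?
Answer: 144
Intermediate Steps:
o(V, y) = 1 - y (o(V, y) = -5 + (6 - y) = 1 - y)
39 + 15*o(-1, -6) = 39 + 15*(1 - 1*(-6)) = 39 + 15*(1 + 6) = 39 + 15*7 = 39 + 105 = 144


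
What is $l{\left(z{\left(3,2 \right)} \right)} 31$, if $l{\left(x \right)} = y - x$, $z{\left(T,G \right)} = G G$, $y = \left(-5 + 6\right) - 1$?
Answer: $-124$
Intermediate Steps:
$y = 0$ ($y = 1 - 1 = 0$)
$z{\left(T,G \right)} = G^{2}$
$l{\left(x \right)} = - x$ ($l{\left(x \right)} = 0 - x = - x$)
$l{\left(z{\left(3,2 \right)} \right)} 31 = - 2^{2} \cdot 31 = \left(-1\right) 4 \cdot 31 = \left(-4\right) 31 = -124$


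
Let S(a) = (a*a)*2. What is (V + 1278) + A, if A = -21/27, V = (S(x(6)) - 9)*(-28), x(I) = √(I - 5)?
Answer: 13259/9 ≈ 1473.2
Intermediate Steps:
x(I) = √(-5 + I)
S(a) = 2*a² (S(a) = a²*2 = 2*a²)
V = 196 (V = (2*(√(-5 + 6))² - 9)*(-28) = (2*(√1)² - 9)*(-28) = (2*1² - 9)*(-28) = (2*1 - 9)*(-28) = (2 - 9)*(-28) = -7*(-28) = 196)
A = -7/9 (A = -21/27 = -1*7/9 = -7/9 ≈ -0.77778)
(V + 1278) + A = (196 + 1278) - 7/9 = 1474 - 7/9 = 13259/9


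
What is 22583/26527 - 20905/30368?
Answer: 131253609/805571936 ≈ 0.16293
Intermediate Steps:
22583/26527 - 20905/30368 = 131253609/805571936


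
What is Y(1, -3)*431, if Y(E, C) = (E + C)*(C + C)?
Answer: 5172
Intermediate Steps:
Y(E, C) = 2*C*(C + E) (Y(E, C) = (C + E)*(2*C) = 2*C*(C + E))
Y(1, -3)*431 = (2*(-3)*(-3 + 1))*431 = (2*(-3)*(-2))*431 = 12*431 = 5172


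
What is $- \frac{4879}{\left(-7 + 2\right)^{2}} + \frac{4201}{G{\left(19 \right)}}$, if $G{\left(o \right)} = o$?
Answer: $\frac{12324}{475} \approx 25.945$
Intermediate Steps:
$- \frac{4879}{\left(-7 + 2\right)^{2}} + \frac{4201}{G{\left(19 \right)}} = - \frac{4879}{\left(-7 + 2\right)^{2}} + \frac{4201}{19} = - \frac{4879}{\left(-5\right)^{2}} + 4201 \cdot \frac{1}{19} = - \frac{4879}{25} + \frac{4201}{19} = \frac{12324}{475}$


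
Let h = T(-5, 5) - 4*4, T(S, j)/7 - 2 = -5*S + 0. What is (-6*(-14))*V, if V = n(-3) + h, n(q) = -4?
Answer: 14196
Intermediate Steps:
T(S, j) = 14 - 35*S (T(S, j) = 14 + 7*(-5*S + 0) = 14 + 7*(-5*S) = 14 - 35*S)
h = 173 (h = (14 - 35*(-5)) - 4*4 = (14 + 175) - 16 = 189 - 16 = 173)
V = 169 (V = -4 + 173 = 169)
(-6*(-14))*V = -6*(-14)*169 = 84*169 = 14196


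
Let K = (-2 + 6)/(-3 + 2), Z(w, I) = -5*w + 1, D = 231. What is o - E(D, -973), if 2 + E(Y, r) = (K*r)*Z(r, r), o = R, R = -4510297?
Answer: -23448767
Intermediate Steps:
o = -4510297
Z(w, I) = 1 - 5*w
K = -4 (K = 4/(-1) = 4*(-1) = -4)
E(Y, r) = -2 - 4*r*(1 - 5*r) (E(Y, r) = -2 + (-4*r)*(1 - 5*r) = -2 - 4*r*(1 - 5*r))
o - E(D, -973) = -4510297 - (-2 - 4*(-973) + 20*(-973)**2) = -4510297 - (-2 + 3892 + 20*946729) = -4510297 - (-2 + 3892 + 18934580) = -4510297 - 1*18938470 = -4510297 - 18938470 = -23448767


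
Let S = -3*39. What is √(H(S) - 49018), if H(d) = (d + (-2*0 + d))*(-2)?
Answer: 5*I*√1942 ≈ 220.34*I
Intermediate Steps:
S = -117
H(d) = -4*d (H(d) = (d + (0 + d))*(-2) = (d + d)*(-2) = (2*d)*(-2) = -4*d)
√(H(S) - 49018) = √(-4*(-117) - 49018) = √(468 - 49018) = √(-48550) = 5*I*√1942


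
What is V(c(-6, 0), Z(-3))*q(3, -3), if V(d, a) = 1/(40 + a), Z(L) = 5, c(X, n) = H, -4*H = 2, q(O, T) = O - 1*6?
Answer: -1/15 ≈ -0.066667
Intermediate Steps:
q(O, T) = -6 + O (q(O, T) = O - 6 = -6 + O)
H = -1/2 (H = -1/4*2 = -1/2 ≈ -0.50000)
c(X, n) = -1/2
V(c(-6, 0), Z(-3))*q(3, -3) = (-6 + 3)/(40 + 5) = -3/45 = (1/45)*(-3) = -1/15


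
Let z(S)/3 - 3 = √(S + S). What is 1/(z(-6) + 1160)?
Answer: 1169/1366669 - 6*I*√3/1366669 ≈ 0.00085536 - 7.6041e-6*I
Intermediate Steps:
z(S) = 9 + 3*√2*√S (z(S) = 9 + 3*√(S + S) = 9 + 3*√(2*S) = 9 + 3*(√2*√S) = 9 + 3*√2*√S)
1/(z(-6) + 1160) = 1/((9 + 3*√2*√(-6)) + 1160) = 1/((9 + 3*√2*(I*√6)) + 1160) = 1/((9 + 6*I*√3) + 1160) = 1/(1169 + 6*I*√3)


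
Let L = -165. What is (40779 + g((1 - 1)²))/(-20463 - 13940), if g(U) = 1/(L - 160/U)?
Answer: -40779/34403 ≈ -1.1853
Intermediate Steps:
g(U) = 1/(-165 - 160/U)
(40779 + g((1 - 1)²))/(-20463 - 13940) = (40779 - (1 - 1)²/(160 + 165*(1 - 1)²))/(-20463 - 13940) = (40779 - 1*0²/(160 + 165*0²))/(-34403) = (40779 - 1*0/(160 + 165*0))*(-1/34403) = (40779 - 1*0/(160 + 0))*(-1/34403) = (40779 - 1*0/160)*(-1/34403) = (40779 - 1*0*1/160)*(-1/34403) = (40779 + 0)*(-1/34403) = 40779*(-1/34403) = -40779/34403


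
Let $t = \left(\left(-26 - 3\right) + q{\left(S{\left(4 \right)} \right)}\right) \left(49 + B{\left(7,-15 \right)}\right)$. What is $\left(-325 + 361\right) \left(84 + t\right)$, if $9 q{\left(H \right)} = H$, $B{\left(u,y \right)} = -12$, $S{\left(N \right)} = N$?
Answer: $-35012$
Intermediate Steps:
$q{\left(H \right)} = \frac{H}{9}$
$t = - \frac{9509}{9}$ ($t = \left(\left(-26 - 3\right) + \frac{1}{9} \cdot 4\right) \left(49 - 12\right) = \left(-29 + \frac{4}{9}\right) 37 = \left(- \frac{257}{9}\right) 37 = - \frac{9509}{9} \approx -1056.6$)
$\left(-325 + 361\right) \left(84 + t\right) = \left(-325 + 361\right) \left(84 - \frac{9509}{9}\right) = 36 \left(- \frac{8753}{9}\right) = -35012$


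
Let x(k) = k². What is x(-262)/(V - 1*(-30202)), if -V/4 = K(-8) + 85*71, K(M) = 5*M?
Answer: 34322/3111 ≈ 11.032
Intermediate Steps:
V = -23980 (V = -4*(5*(-8) + 85*71) = -4*(-40 + 6035) = -4*5995 = -23980)
x(-262)/(V - 1*(-30202)) = (-262)²/(-23980 - 1*(-30202)) = 68644/(-23980 + 30202) = 68644/6222 = 68644*(1/6222) = 34322/3111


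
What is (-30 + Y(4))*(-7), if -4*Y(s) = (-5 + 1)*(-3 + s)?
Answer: 203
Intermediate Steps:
Y(s) = -3 + s (Y(s) = -(-5 + 1)*(-3 + s)/4 = -(-1)*(-3 + s) = -(12 - 4*s)/4 = -3 + s)
(-30 + Y(4))*(-7) = (-30 + (-3 + 4))*(-7) = (-30 + 1)*(-7) = -29*(-7) = 203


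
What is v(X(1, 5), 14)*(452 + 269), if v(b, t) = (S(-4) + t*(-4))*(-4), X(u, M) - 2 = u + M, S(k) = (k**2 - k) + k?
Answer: 115360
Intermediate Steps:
S(k) = k**2
X(u, M) = 2 + M + u (X(u, M) = 2 + (u + M) = 2 + (M + u) = 2 + M + u)
v(b, t) = -64 + 16*t (v(b, t) = ((-4)**2 + t*(-4))*(-4) = (16 - 4*t)*(-4) = -64 + 16*t)
v(X(1, 5), 14)*(452 + 269) = (-64 + 16*14)*(452 + 269) = (-64 + 224)*721 = 160*721 = 115360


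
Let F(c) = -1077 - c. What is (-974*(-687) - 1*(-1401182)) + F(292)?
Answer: 2068951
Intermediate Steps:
(-974*(-687) - 1*(-1401182)) + F(292) = (-974*(-687) - 1*(-1401182)) + (-1077 - 1*292) = (669138 + 1401182) + (-1077 - 292) = 2070320 - 1369 = 2068951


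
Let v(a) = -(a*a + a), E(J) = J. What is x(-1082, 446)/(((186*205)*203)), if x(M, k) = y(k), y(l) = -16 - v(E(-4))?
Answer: -2/3870195 ≈ -5.1677e-7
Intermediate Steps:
v(a) = -a - a**2 (v(a) = -(a**2 + a) = -(a + a**2) = -a - a**2)
y(l) = -4 (y(l) = -16 - (-1)*(-4)*(1 - 4) = -16 - (-1)*(-4)*(-3) = -16 - 1*(-12) = -16 + 12 = -4)
x(M, k) = -4
x(-1082, 446)/(((186*205)*203)) = -4/((186*205)*203) = -4/(38130*203) = -4/7740390 = -4*1/7740390 = -2/3870195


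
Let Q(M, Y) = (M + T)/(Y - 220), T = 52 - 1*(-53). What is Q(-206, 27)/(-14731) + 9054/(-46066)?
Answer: -12872963074/65484730739 ≈ -0.19658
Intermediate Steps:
T = 105 (T = 52 + 53 = 105)
Q(M, Y) = (105 + M)/(-220 + Y) (Q(M, Y) = (M + 105)/(Y - 220) = (105 + M)/(-220 + Y))
Q(-206, 27)/(-14731) + 9054/(-46066) = ((105 - 206)/(-220 + 27))/(-14731) + 9054/(-46066) = (-101/(-193))*(-1/14731) + 9054*(-1/46066) = -1/193*(-101)*(-1/14731) - 4527/23033 = (101/193)*(-1/14731) - 4527/23033 = -101/2843083 - 4527/23033 = -12872963074/65484730739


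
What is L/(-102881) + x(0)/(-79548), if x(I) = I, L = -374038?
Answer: 374038/102881 ≈ 3.6356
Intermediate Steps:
L/(-102881) + x(0)/(-79548) = -374038/(-102881) + 0/(-79548) = -374038*(-1/102881) + 0*(-1/79548) = 374038/102881 + 0 = 374038/102881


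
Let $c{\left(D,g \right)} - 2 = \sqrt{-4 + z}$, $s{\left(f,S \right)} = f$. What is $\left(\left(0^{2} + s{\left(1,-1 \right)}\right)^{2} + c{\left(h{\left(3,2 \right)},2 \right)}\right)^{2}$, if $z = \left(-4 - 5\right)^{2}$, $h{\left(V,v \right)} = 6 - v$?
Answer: $\left(3 + \sqrt{77}\right)^{2} \approx 138.65$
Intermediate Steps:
$z = 81$ ($z = \left(-9\right)^{2} = 81$)
$c{\left(D,g \right)} = 2 + \sqrt{77}$ ($c{\left(D,g \right)} = 2 + \sqrt{-4 + 81} = 2 + \sqrt{77}$)
$\left(\left(0^{2} + s{\left(1,-1 \right)}\right)^{2} + c{\left(h{\left(3,2 \right)},2 \right)}\right)^{2} = \left(\left(0^{2} + 1\right)^{2} + \left(2 + \sqrt{77}\right)\right)^{2} = \left(\left(0 + 1\right)^{2} + \left(2 + \sqrt{77}\right)\right)^{2} = \left(1^{2} + \left(2 + \sqrt{77}\right)\right)^{2} = \left(1 + \left(2 + \sqrt{77}\right)\right)^{2} = \left(3 + \sqrt{77}\right)^{2}$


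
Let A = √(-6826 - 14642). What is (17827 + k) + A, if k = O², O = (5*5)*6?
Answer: 40327 + 2*I*√5367 ≈ 40327.0 + 146.52*I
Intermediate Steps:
O = 150 (O = 25*6 = 150)
A = 2*I*√5367 (A = √(-21468) = 2*I*√5367 ≈ 146.52*I)
k = 22500 (k = 150² = 22500)
(17827 + k) + A = (17827 + 22500) + 2*I*√5367 = 40327 + 2*I*√5367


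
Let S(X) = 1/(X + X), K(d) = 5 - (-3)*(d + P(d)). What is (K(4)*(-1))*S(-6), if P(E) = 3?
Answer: 13/6 ≈ 2.1667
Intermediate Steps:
K(d) = 14 + 3*d (K(d) = 5 - (-3)*(d + 3) = 5 - (-3)*(3 + d) = 5 - (-9 - 3*d) = 5 + (9 + 3*d) = 14 + 3*d)
S(X) = 1/(2*X)
(K(4)*(-1))*S(-6) = ((14 + 3*4)*(-1))*((½)/(-6)) = ((14 + 12)*(-1))*((½)*(-⅙)) = (26*(-1))*(-1/12) = -26*(-1/12) = 13/6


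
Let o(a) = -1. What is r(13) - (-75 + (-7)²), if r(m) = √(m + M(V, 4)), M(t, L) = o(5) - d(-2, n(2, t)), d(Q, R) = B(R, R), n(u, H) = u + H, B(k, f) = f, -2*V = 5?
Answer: 26 + 5*√2/2 ≈ 29.536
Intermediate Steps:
V = -5/2 (V = -½*5 = -5/2 ≈ -2.5000)
n(u, H) = H + u
d(Q, R) = R
M(t, L) = -3 - t (M(t, L) = -1 - (t + 2) = -1 - (2 + t) = -1 + (-2 - t) = -3 - t)
r(m) = √(-½ + m) (r(m) = √(m + (-3 - 1*(-5/2))) = √(m + (-3 + 5/2)) = √(m - ½) = √(-½ + m))
r(13) - (-75 + (-7)²) = √(-2 + 4*13)/2 - (-75 + (-7)²) = √(-2 + 52)/2 - (-75 + 49) = √50/2 - 1*(-26) = (5*√2)/2 + 26 = 5*√2/2 + 26 = 26 + 5*√2/2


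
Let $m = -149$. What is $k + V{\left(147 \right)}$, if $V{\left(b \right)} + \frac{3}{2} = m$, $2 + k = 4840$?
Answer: $\frac{9375}{2} \approx 4687.5$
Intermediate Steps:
$k = 4838$ ($k = -2 + 4840 = 4838$)
$V{\left(b \right)} = - \frac{301}{2}$ ($V{\left(b \right)} = - \frac{3}{2} - 149 = - \frac{301}{2}$)
$k + V{\left(147 \right)} = 4838 - \frac{301}{2} = \frac{9375}{2}$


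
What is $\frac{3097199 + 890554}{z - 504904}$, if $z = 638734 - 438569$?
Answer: $- \frac{3987753}{304739} \approx -13.086$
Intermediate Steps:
$z = 200165$
$\frac{3097199 + 890554}{z - 504904} = \frac{3097199 + 890554}{200165 - 504904} = \frac{3987753}{-304739} = 3987753 \left(- \frac{1}{304739}\right) = - \frac{3987753}{304739}$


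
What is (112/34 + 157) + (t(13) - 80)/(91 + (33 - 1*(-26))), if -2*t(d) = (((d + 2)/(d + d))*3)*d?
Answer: 325759/2040 ≈ 159.69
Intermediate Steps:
t(d) = -3/2 - 3*d/4 (t(d) = -((d + 2)/(d + d))*3*d/2 = -((2 + d)/((2*d)))*3*d/2 = -((2 + d)*(1/(2*d)))*3*d/2 = -((2 + d)/(2*d))*3*d/2 = -3*(2 + d)/(2*d)*d/2 = -(3 + 3*d/2)/2 = -3/2 - 3*d/4)
(112/34 + 157) + (t(13) - 80)/(91 + (33 - 1*(-26))) = (112/34 + 157) + ((-3/2 - ¾*13) - 80)/(91 + (33 - 1*(-26))) = (112*(1/34) + 157) + ((-3/2 - 39/4) - 80)/(91 + (33 + 26)) = (56/17 + 157) + (-45/4 - 80)/(91 + 59) = 2725/17 - 365/4/150 = 2725/17 - 365/4*1/150 = 2725/17 - 73/120 = 325759/2040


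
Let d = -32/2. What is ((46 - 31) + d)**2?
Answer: 1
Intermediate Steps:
d = -16 (d = -32*1/2 = -16)
((46 - 31) + d)**2 = ((46 - 31) - 16)**2 = (15 - 16)**2 = (-1)**2 = 1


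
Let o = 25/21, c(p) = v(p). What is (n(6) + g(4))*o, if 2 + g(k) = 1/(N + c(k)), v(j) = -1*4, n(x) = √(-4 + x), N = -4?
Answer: -425/168 + 25*√2/21 ≈ -0.84617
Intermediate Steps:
v(j) = -4
c(p) = -4
g(k) = -17/8 (g(k) = -2 + 1/(-4 - 4) = -2 + 1/(-8) = -2 - ⅛ = -17/8)
o = 25/21 (o = 25*(1/21) = 25/21 ≈ 1.1905)
(n(6) + g(4))*o = (√(-4 + 6) - 17/8)*(25/21) = (√2 - 17/8)*(25/21) = (-17/8 + √2)*(25/21) = -425/168 + 25*√2/21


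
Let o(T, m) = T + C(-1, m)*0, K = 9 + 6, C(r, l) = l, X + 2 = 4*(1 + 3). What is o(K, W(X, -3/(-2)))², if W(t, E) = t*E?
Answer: 225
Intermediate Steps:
X = 14 (X = -2 + 4*(1 + 3) = -2 + 4*4 = -2 + 16 = 14)
W(t, E) = E*t
K = 15
o(T, m) = T (o(T, m) = T + m*0 = T + 0 = T)
o(K, W(X, -3/(-2)))² = 15² = 225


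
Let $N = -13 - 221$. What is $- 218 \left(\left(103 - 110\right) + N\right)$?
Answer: $52538$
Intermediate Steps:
$N = -234$ ($N = -13 - 221 = -234$)
$- 218 \left(\left(103 - 110\right) + N\right) = - 218 \left(\left(103 - 110\right) - 234\right) = - 218 \left(-7 - 234\right) = \left(-218\right) \left(-241\right) = 52538$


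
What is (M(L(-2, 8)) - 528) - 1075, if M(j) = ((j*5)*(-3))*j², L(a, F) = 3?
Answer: -2008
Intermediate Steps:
M(j) = -15*j³ (M(j) = ((5*j)*(-3))*j² = (-15*j)*j² = -15*j³)
(M(L(-2, 8)) - 528) - 1075 = (-15*3³ - 528) - 1075 = (-15*27 - 528) - 1075 = (-405 - 528) - 1075 = -933 - 1075 = -2008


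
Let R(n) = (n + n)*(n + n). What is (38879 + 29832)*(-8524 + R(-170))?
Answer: 7357299036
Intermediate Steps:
R(n) = 4*n² (R(n) = (2*n)*(2*n) = 4*n²)
(38879 + 29832)*(-8524 + R(-170)) = (38879 + 29832)*(-8524 + 4*(-170)²) = 68711*(-8524 + 4*28900) = 68711*(-8524 + 115600) = 68711*107076 = 7357299036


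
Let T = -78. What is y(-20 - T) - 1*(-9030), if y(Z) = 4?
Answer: 9034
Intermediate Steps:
y(-20 - T) - 1*(-9030) = 4 - 1*(-9030) = 4 + 9030 = 9034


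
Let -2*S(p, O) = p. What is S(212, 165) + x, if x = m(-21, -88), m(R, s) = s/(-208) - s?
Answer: -457/26 ≈ -17.577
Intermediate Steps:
m(R, s) = -209*s/208 (m(R, s) = s*(-1/208) - s = -s/208 - s = -209*s/208)
S(p, O) = -p/2
x = 2299/26 (x = -209/208*(-88) = 2299/26 ≈ 88.423)
S(212, 165) + x = -½*212 + 2299/26 = -106 + 2299/26 = -457/26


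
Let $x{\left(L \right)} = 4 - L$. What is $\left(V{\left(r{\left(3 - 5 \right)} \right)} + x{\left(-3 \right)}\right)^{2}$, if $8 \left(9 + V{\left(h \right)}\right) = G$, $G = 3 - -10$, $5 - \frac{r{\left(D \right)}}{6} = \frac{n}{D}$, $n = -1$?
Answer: $\frac{9}{64} \approx 0.14063$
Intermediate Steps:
$r{\left(D \right)} = 30 + \frac{6}{D}$ ($r{\left(D \right)} = 30 - 6 \left(- \frac{1}{D}\right) = 30 + \frac{6}{D}$)
$G = 13$ ($G = 3 + 10 = 13$)
$V{\left(h \right)} = - \frac{59}{8}$ ($V{\left(h \right)} = -9 + \frac{1}{8} \cdot 13 = -9 + \frac{13}{8} = - \frac{59}{8}$)
$\left(V{\left(r{\left(3 - 5 \right)} \right)} + x{\left(-3 \right)}\right)^{2} = \left(- \frac{59}{8} + \left(4 - -3\right)\right)^{2} = \left(- \frac{59}{8} + \left(4 + 3\right)\right)^{2} = \left(- \frac{59}{8} + 7\right)^{2} = \left(- \frac{3}{8}\right)^{2} = \frac{9}{64}$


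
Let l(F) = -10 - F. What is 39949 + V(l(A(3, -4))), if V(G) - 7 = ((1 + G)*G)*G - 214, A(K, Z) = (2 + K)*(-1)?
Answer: 39642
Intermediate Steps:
A(K, Z) = -2 - K
V(G) = -207 + G**2*(1 + G) (V(G) = 7 + (((1 + G)*G)*G - 214) = 7 + ((G*(1 + G))*G - 214) = 7 + (G**2*(1 + G) - 214) = 7 + (-214 + G**2*(1 + G)) = -207 + G**2*(1 + G))
39949 + V(l(A(3, -4))) = 39949 + (-207 + (-10 - (-2 - 1*3))**2 + (-10 - (-2 - 1*3))**3) = 39949 + (-207 + (-10 - (-2 - 3))**2 + (-10 - (-2 - 3))**3) = 39949 + (-207 + (-10 - 1*(-5))**2 + (-10 - 1*(-5))**3) = 39949 + (-207 + (-10 + 5)**2 + (-10 + 5)**3) = 39949 + (-207 + (-5)**2 + (-5)**3) = 39949 + (-207 + 25 - 125) = 39949 - 307 = 39642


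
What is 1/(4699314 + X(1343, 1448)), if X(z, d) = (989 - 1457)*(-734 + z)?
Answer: 1/4414302 ≈ 2.2654e-7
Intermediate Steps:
X(z, d) = 343512 - 468*z (X(z, d) = -468*(-734 + z) = 343512 - 468*z)
1/(4699314 + X(1343, 1448)) = 1/(4699314 + (343512 - 468*1343)) = 1/(4699314 + (343512 - 628524)) = 1/(4699314 - 285012) = 1/4414302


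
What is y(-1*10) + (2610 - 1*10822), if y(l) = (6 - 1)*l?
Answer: -8262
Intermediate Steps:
y(l) = 5*l
y(-1*10) + (2610 - 1*10822) = 5*(-1*10) + (2610 - 1*10822) = 5*(-10) + (2610 - 10822) = -50 - 8212 = -8262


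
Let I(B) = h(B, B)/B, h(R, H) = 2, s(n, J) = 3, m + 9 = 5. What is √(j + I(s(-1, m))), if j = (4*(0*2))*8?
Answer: √6/3 ≈ 0.81650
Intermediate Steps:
m = -4 (m = -9 + 5 = -4)
j = 0 (j = (4*0)*8 = 0*8 = 0)
I(B) = 2/B
√(j + I(s(-1, m))) = √(0 + 2/3) = √(0 + 2*(⅓)) = √(0 + ⅔) = √(⅔) = √6/3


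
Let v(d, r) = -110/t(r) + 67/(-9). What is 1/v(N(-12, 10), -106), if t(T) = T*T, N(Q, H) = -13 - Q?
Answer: -50562/376901 ≈ -0.13415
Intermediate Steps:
t(T) = T²
v(d, r) = -67/9 - 110/r² (v(d, r) = -110/r² + 67/(-9) = -110/r² + 67*(-⅑) = -110/r² - 67/9 = -67/9 - 110/r²)
1/v(N(-12, 10), -106) = 1/(-67/9 - 110/(-106)²) = 1/(-67/9 - 110*1/11236) = 1/(-67/9 - 55/5618) = 1/(-376901/50562) = -50562/376901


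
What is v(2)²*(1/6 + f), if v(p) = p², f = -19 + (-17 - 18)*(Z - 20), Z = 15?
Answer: 7496/3 ≈ 2498.7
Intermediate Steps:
f = 156 (f = -19 + (-17 - 18)*(15 - 20) = -19 - 35*(-5) = -19 + 175 = 156)
v(2)²*(1/6 + f) = (2²)²*(1/6 + 156) = 4²*(⅙ + 156) = 16*(937/6) = 7496/3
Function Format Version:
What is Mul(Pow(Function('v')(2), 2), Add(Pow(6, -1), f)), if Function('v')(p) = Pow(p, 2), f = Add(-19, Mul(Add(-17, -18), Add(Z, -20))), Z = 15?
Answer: Rational(7496, 3) ≈ 2498.7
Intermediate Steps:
f = 156 (f = Add(-19, Mul(Add(-17, -18), Add(15, -20))) = Add(-19, Mul(-35, -5)) = Add(-19, 175) = 156)
Mul(Pow(Function('v')(2), 2), Add(Pow(6, -1), f)) = Mul(Pow(Pow(2, 2), 2), Add(Pow(6, -1), 156)) = Mul(Pow(4, 2), Add(Rational(1, 6), 156)) = Mul(16, Rational(937, 6)) = Rational(7496, 3)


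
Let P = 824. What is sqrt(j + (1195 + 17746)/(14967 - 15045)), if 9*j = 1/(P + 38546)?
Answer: I*sqrt(846879546395)/59055 ≈ 15.583*I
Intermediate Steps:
j = 1/354330 (j = 1/(9*(824 + 38546)) = (1/9)/39370 = (1/9)*(1/39370) = 1/354330 ≈ 2.8222e-6)
sqrt(j + (1195 + 17746)/(14967 - 15045)) = sqrt(1/354330 + (1195 + 17746)/(14967 - 15045)) = sqrt(1/354330 + 18941/(-78)) = sqrt(1/354330 + 18941*(-1/78)) = sqrt(1/354330 - 1457/6) = sqrt(-43021567/177165) = I*sqrt(846879546395)/59055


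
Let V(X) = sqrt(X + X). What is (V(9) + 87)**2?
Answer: 7587 + 522*sqrt(2) ≈ 8325.2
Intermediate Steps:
V(X) = sqrt(2)*sqrt(X) (V(X) = sqrt(2*X) = sqrt(2)*sqrt(X))
(V(9) + 87)**2 = (sqrt(2)*sqrt(9) + 87)**2 = (sqrt(2)*3 + 87)**2 = (3*sqrt(2) + 87)**2 = (87 + 3*sqrt(2))**2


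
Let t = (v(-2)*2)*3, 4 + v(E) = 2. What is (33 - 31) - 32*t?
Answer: 386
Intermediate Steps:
v(E) = -2 (v(E) = -4 + 2 = -2)
t = -12 (t = -2*2*3 = -4*3 = -12)
(33 - 31) - 32*t = (33 - 31) - 32*(-12) = 2 + 384 = 386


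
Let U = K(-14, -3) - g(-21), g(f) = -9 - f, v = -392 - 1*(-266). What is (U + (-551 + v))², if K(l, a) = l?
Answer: 494209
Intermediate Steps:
v = -126 (v = -392 + 266 = -126)
U = -26 (U = -14 - (-9 - 1*(-21)) = -14 - (-9 + 21) = -14 - 1*12 = -14 - 12 = -26)
(U + (-551 + v))² = (-26 + (-551 - 126))² = (-26 - 677)² = (-703)² = 494209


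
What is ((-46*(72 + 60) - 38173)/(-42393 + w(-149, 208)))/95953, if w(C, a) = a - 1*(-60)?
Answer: 8849/808404025 ≈ 1.0946e-5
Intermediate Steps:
w(C, a) = 60 + a (w(C, a) = a + 60 = 60 + a)
((-46*(72 + 60) - 38173)/(-42393 + w(-149, 208)))/95953 = ((-46*(72 + 60) - 38173)/(-42393 + (60 + 208)))/95953 = ((-46*132 - 38173)/(-42393 + 268))*(1/95953) = ((-6072 - 38173)/(-42125))*(1/95953) = -44245*(-1/42125)*(1/95953) = (8849/8425)*(1/95953) = 8849/808404025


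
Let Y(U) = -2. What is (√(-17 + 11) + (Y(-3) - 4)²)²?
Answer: (36 + I*√6)² ≈ 1290.0 + 176.36*I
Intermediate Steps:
(√(-17 + 11) + (Y(-3) - 4)²)² = (√(-17 + 11) + (-2 - 4)²)² = (√(-6) + (-6)²)² = (I*√6 + 36)² = (36 + I*√6)²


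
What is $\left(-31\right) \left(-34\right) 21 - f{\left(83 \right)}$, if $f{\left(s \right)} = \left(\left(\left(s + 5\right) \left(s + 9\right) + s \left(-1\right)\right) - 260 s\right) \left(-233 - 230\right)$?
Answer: $-6259387$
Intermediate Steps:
$f{\left(s \right)} = 120843 s - 463 \left(5 + s\right) \left(9 + s\right)$ ($f{\left(s \right)} = \left(\left(\left(5 + s\right) \left(9 + s\right) - s\right) - 260 s\right) \left(-463\right) = \left(\left(- s + \left(5 + s\right) \left(9 + s\right)\right) - 260 s\right) \left(-463\right) = \left(- 261 s + \left(5 + s\right) \left(9 + s\right)\right) \left(-463\right) = 120843 s - 463 \left(5 + s\right) \left(9 + s\right)$)
$\left(-31\right) \left(-34\right) 21 - f{\left(83 \right)} = \left(-31\right) \left(-34\right) 21 - \left(-20835 - 463 \cdot 83^{2} + 114361 \cdot 83\right) = 1054 \cdot 21 - \left(-20835 - 3189607 + 9491963\right) = 22134 - \left(-20835 - 3189607 + 9491963\right) = 22134 - 6281521 = -6259387$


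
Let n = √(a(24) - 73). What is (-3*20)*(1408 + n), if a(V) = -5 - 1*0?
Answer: -84480 - 60*I*√78 ≈ -84480.0 - 529.91*I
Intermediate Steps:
a(V) = -5 (a(V) = -5 + 0 = -5)
n = I*√78 (n = √(-5 - 73) = √(-78) = I*√78 ≈ 8.8318*I)
(-3*20)*(1408 + n) = (-3*20)*(1408 + I*√78) = -60*(1408 + I*√78) = -84480 - 60*I*√78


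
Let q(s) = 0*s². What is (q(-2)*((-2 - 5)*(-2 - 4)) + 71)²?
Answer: 5041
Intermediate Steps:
q(s) = 0
(q(-2)*((-2 - 5)*(-2 - 4)) + 71)² = (0*((-2 - 5)*(-2 - 4)) + 71)² = (0*(-7*(-6)) + 71)² = (0*42 + 71)² = (0 + 71)² = 71² = 5041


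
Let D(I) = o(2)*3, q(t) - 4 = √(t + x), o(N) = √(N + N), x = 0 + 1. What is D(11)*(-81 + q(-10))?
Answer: -462 + 18*I ≈ -462.0 + 18.0*I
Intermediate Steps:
x = 1
o(N) = √2*√N (o(N) = √(2*N) = √2*√N)
q(t) = 4 + √(1 + t) (q(t) = 4 + √(t + 1) = 4 + √(1 + t))
D(I) = 6 (D(I) = (√2*√2)*3 = 2*3 = 6)
D(11)*(-81 + q(-10)) = 6*(-81 + (4 + √(1 - 10))) = 6*(-81 + (4 + √(-9))) = 6*(-81 + (4 + 3*I)) = 6*(-77 + 3*I) = -462 + 18*I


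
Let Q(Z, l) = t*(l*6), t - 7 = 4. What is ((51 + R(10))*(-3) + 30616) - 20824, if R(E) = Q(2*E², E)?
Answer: 7659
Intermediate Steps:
t = 11 (t = 7 + 4 = 11)
Q(Z, l) = 66*l (Q(Z, l) = 11*(l*6) = 11*(6*l) = 66*l)
R(E) = 66*E
((51 + R(10))*(-3) + 30616) - 20824 = ((51 + 66*10)*(-3) + 30616) - 20824 = ((51 + 660)*(-3) + 30616) - 20824 = (711*(-3) + 30616) - 20824 = (-2133 + 30616) - 20824 = 28483 - 20824 = 7659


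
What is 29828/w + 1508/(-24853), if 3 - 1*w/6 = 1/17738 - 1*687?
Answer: 224805345760/31467032049 ≈ 7.1442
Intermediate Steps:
w = 36717657/8869 (w = 18 - 6*(1/17738 - 1*687) = 18 - 6*(1/17738 - 687) = 18 - 6*(-12186005/17738) = 18 + 36558015/8869 = 36717657/8869 ≈ 4140.0)
29828/w + 1508/(-24853) = 29828/(36717657/8869) + 1508/(-24853) = 29828*(8869/36717657) + 1508*(-1/24853) = 264544532/36717657 - 52/857 = 224805345760/31467032049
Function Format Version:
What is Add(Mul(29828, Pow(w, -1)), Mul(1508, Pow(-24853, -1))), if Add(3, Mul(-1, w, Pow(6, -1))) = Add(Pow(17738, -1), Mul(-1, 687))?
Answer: Rational(224805345760, 31467032049) ≈ 7.1442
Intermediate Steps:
w = Rational(36717657, 8869) (w = Add(18, Mul(-6, Add(Pow(17738, -1), Mul(-1, 687)))) = Add(18, Mul(-6, Add(Rational(1, 17738), -687))) = Add(18, Mul(-6, Rational(-12186005, 17738))) = Add(18, Rational(36558015, 8869)) = Rational(36717657, 8869) ≈ 4140.0)
Add(Mul(29828, Pow(w, -1)), Mul(1508, Pow(-24853, -1))) = Add(Mul(29828, Pow(Rational(36717657, 8869), -1)), Mul(1508, Pow(-24853, -1))) = Add(Mul(29828, Rational(8869, 36717657)), Mul(1508, Rational(-1, 24853))) = Add(Rational(264544532, 36717657), Rational(-52, 857)) = Rational(224805345760, 31467032049)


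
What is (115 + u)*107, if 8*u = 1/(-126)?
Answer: 12403333/1008 ≈ 12305.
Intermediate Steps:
u = -1/1008 (u = (⅛)/(-126) = (⅛)*(-1/126) = -1/1008 ≈ -0.00099206)
(115 + u)*107 = (115 - 1/1008)*107 = (115919/1008)*107 = 12403333/1008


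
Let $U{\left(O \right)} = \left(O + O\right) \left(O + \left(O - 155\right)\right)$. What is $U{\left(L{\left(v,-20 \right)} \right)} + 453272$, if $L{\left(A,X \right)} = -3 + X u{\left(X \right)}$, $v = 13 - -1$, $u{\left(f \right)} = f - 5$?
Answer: $1287238$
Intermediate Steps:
$u{\left(f \right)} = -5 + f$
$v = 14$ ($v = 13 + 1 = 14$)
$L{\left(A,X \right)} = -3 + X \left(-5 + X\right)$
$U{\left(O \right)} = 2 O \left(-155 + 2 O\right)$ ($U{\left(O \right)} = 2 O \left(O + \left(O - 155\right)\right) = 2 O \left(O + \left(-155 + O\right)\right) = 2 O \left(-155 + 2 O\right)$)
$U{\left(L{\left(v,-20 \right)} \right)} + 453272 = 2 \left(-3 - 20 \left(-5 - 20\right)\right) \left(-155 + 2 \left(-3 - 20 \left(-5 - 20\right)\right)\right) + 453272 = 2 \left(-3 - -500\right) \left(-155 + 2 \left(-3 - -500\right)\right) + 453272 = 2 \left(-3 + 500\right) \left(-155 + 2 \left(-3 + 500\right)\right) + 453272 = 2 \cdot 497 \left(-155 + 2 \cdot 497\right) + 453272 = 2 \cdot 497 \left(-155 + 994\right) + 453272 = 2 \cdot 497 \cdot 839 + 453272 = 833966 + 453272 = 1287238$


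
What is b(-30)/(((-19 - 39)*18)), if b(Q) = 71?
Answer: -71/1044 ≈ -0.068008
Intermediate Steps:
b(-30)/(((-19 - 39)*18)) = 71/(((-19 - 39)*18)) = 71/((-58*18)) = 71/(-1044) = 71*(-1/1044) = -71/1044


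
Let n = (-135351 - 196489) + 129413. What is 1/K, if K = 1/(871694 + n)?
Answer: 669267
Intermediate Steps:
n = -202427 (n = -331840 + 129413 = -202427)
K = 1/669267 (K = 1/(871694 - 202427) = 1/669267 ≈ 1.4942e-6)
1/K = 1/(1/669267) = 669267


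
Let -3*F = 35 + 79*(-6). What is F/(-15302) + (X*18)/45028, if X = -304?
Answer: -67741231/516763842 ≈ -0.13109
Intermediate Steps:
F = 439/3 (F = -(35 + 79*(-6))/3 = -(35 - 474)/3 = -⅓*(-439) = 439/3 ≈ 146.33)
F/(-15302) + (X*18)/45028 = (439/3)/(-15302) - 304*18/45028 = (439/3)*(-1/15302) - 5472*1/45028 = -439/45906 - 1368/11257 = -67741231/516763842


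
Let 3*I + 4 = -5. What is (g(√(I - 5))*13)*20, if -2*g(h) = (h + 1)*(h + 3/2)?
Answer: 845 - 650*I*√2 ≈ 845.0 - 919.24*I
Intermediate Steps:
I = -3 (I = -4/3 + (⅓)*(-5) = -4/3 - 5/3 = -3)
g(h) = -(1 + h)*(3/2 + h)/2 (g(h) = -(h + 1)*(h + 3/2)/2 = -(1 + h)*(h + 3*(½))/2 = -(1 + h)*(h + 3/2)/2 = -(1 + h)*(3/2 + h)/2)
(g(√(I - 5))*13)*20 = ((-¾ - 5*√(-3 - 5)/4 - (√(-3 - 5))²/2)*13)*20 = ((-¾ - 5*I*√2/2 - (√(-8))²/2)*13)*20 = ((-¾ - 5*I*√2/2 - (2*I*√2)²/2)*13)*20 = ((-¾ - 5*I*√2/2 - ½*(-8))*13)*20 = ((-¾ - 5*I*√2/2 + 4)*13)*20 = ((13/4 - 5*I*√2/2)*13)*20 = (169/4 - 65*I*√2/2)*20 = 845 - 650*I*√2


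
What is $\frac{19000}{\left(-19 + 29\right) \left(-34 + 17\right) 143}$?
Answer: $- \frac{1900}{2431} \approx -0.78157$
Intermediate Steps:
$\frac{19000}{\left(-19 + 29\right) \left(-34 + 17\right) 143} = \frac{19000}{10 \left(-17\right) 143} = \frac{19000}{\left(-170\right) 143} = \frac{19000}{-24310} = 19000 \left(- \frac{1}{24310}\right) = - \frac{1900}{2431}$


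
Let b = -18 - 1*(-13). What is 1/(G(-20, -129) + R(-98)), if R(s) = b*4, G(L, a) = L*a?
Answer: 1/2560 ≈ 0.00039063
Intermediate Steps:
b = -5 (b = -18 + 13 = -5)
R(s) = -20 (R(s) = -5*4 = -20)
1/(G(-20, -129) + R(-98)) = 1/(-20*(-129) - 20) = 1/(2580 - 20) = 1/2560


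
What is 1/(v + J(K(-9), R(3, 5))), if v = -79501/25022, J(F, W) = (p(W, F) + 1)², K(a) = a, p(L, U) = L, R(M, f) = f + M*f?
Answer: 25022/10955201 ≈ 0.0022840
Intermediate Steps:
J(F, W) = (1 + W)² (J(F, W) = (W + 1)² = (1 + W)²)
v = -79501/25022 (v = -79501*1/25022 = -79501/25022 ≈ -3.1772)
1/(v + J(K(-9), R(3, 5))) = 1/(-79501/25022 + (1 + 5*(1 + 3))²) = 1/(-79501/25022 + (1 + 5*4)²) = 1/(-79501/25022 + (1 + 20)²) = 1/(-79501/25022 + 21²) = 1/(-79501/25022 + 441) = 1/(10955201/25022) = 25022/10955201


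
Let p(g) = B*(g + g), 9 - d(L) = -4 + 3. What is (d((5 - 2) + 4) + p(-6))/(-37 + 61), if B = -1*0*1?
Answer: 5/12 ≈ 0.41667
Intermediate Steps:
B = 0 (B = 0*1 = 0)
d(L) = 10 (d(L) = 9 - (-4 + 3) = 9 - 1*(-1) = 9 + 1 = 10)
p(g) = 0 (p(g) = 0*(g + g) = 0*(2*g) = 0)
(d((5 - 2) + 4) + p(-6))/(-37 + 61) = (10 + 0)/(-37 + 61) = 10/24 = (1/24)*10 = 5/12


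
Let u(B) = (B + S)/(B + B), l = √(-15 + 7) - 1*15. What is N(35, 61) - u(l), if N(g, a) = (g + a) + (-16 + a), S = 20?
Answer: 65773/466 + 20*I*√2/233 ≈ 141.14 + 0.12139*I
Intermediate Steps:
N(g, a) = -16 + g + 2*a (N(g, a) = (a + g) + (-16 + a) = -16 + g + 2*a)
l = -15 + 2*I*√2 (l = √(-8) - 15 = 2*I*√2 - 15 = -15 + 2*I*√2 ≈ -15.0 + 2.8284*I)
u(B) = (20 + B)/(2*B) (u(B) = (B + 20)/(B + B) = (20 + B)/((2*B)) = (20 + B)*(1/(2*B)) = (20 + B)/(2*B))
N(35, 61) - u(l) = (-16 + 35 + 2*61) - (20 + (-15 + 2*I*√2))/(2*(-15 + 2*I*√2)) = (-16 + 35 + 122) - (5 + 2*I*√2)/(2*(-15 + 2*I*√2)) = 141 - (5 + 2*I*√2)/(2*(-15 + 2*I*√2))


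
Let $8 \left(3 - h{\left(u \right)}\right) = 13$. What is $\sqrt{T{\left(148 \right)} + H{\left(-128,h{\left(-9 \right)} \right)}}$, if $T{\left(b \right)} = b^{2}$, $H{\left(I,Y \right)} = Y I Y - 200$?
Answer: $7 \sqrt{438} \approx 146.5$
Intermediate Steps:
$h{\left(u \right)} = \frac{11}{8}$ ($h{\left(u \right)} = 3 - \frac{13}{8} = \frac{11}{8}$)
$H{\left(I,Y \right)} = -200 + I Y^{2}$ ($H{\left(I,Y \right)} = I Y Y - 200 = I Y^{2} - 200 = -200 + I Y^{2}$)
$\sqrt{T{\left(148 \right)} + H{\left(-128,h{\left(-9 \right)} \right)}} = \sqrt{148^{2} - \left(200 + 128 \left(\frac{11}{8}\right)^{2}\right)} = \sqrt{21904 - 442} = \sqrt{21462} = 7 \sqrt{438}$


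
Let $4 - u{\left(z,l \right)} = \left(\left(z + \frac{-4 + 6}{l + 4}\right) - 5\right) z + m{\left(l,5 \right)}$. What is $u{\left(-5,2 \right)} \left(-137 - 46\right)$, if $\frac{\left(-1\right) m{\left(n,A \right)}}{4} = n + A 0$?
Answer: $6649$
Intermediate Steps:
$m{\left(n,A \right)} = - 4 n$ ($m{\left(n,A \right)} = - 4 \left(n + A 0\right) = - 4 \left(n + 0\right) = - 4 n$)
$u{\left(z,l \right)} = 4 + 4 l - z \left(-5 + z + \frac{2}{4 + l}\right)$ ($u{\left(z,l \right)} = 4 - \left(\left(\left(z + \frac{-4 + 6}{l + 4}\right) - 5\right) z - 4 l\right) = 4 - \left(\left(\left(z + \frac{2}{4 + l}\right) - 5\right) z - 4 l\right) = 4 - \left(\left(-5 + z + \frac{2}{4 + l}\right) z - 4 l\right) = 4 - \left(z \left(-5 + z + \frac{2}{4 + l}\right) - 4 l\right) = 4 - \left(- 4 l + z \left(-5 + z + \frac{2}{4 + l}\right)\right) = 4 + \left(4 l - z \left(-5 + z + \frac{2}{4 + l}\right)\right) = 4 + 4 l - z \left(-5 + z + \frac{2}{4 + l}\right)$)
$u{\left(-5,2 \right)} \left(-137 - 46\right) = \frac{16 - 4 \left(-5\right)^{2} + 4 \cdot 2^{2} + 18 \left(-5\right) + 20 \cdot 2 - 2 \left(-5\right)^{2} + 5 \cdot 2 \left(-5\right)}{4 + 2} \left(-137 - 46\right) = \frac{16 - 100 + 4 \cdot 4 - 90 + 40 - 2 \cdot 25 - 50}{6} \left(-183\right) = \frac{16 - 100 + 16 - 90 + 40 - 50 - 50}{6} \left(-183\right) = \frac{1}{6} \left(-218\right) \left(-183\right) = \left(- \frac{109}{3}\right) \left(-183\right) = 6649$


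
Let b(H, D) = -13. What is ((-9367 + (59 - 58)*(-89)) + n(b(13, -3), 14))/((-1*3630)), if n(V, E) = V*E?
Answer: 4819/1815 ≈ 2.6551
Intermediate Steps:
n(V, E) = E*V
((-9367 + (59 - 58)*(-89)) + n(b(13, -3), 14))/((-1*3630)) = ((-9367 + (59 - 58)*(-89)) + 14*(-13))/((-1*3630)) = ((-9367 + 1*(-89)) - 182)/(-3630) = ((-9367 - 89) - 182)*(-1/3630) = (-9456 - 182)*(-1/3630) = -9638*(-1/3630) = 4819/1815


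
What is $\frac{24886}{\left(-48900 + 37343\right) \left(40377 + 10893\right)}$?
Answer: $- \frac{12443}{296263695} \approx -4.2 \cdot 10^{-5}$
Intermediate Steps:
$\frac{24886}{\left(-48900 + 37343\right) \left(40377 + 10893\right)} = \frac{24886}{\left(-11557\right) 51270} = \frac{24886}{-592527390} = 24886 \left(- \frac{1}{592527390}\right) = - \frac{12443}{296263695}$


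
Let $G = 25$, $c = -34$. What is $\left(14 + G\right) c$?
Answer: $-1326$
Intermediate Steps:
$\left(14 + G\right) c = \left(14 + 25\right) \left(-34\right) = 39 \left(-34\right) = -1326$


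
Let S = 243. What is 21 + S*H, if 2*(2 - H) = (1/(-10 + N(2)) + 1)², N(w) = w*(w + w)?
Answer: 3813/8 ≈ 476.63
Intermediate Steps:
N(w) = 2*w² (N(w) = w*(2*w) = 2*w²)
H = 15/8 (H = 2 - (1/(-10 + 2*2²) + 1)²/2 = 2 - (1/(-10 + 2*4) + 1)²/2 = 2 - (1/(-10 + 8) + 1)²/2 = 2 - (1/(-2) + 1)²/2 = 2 - (-½ + 1)²/2 = 2 - (½)²/2 = 2 - ½*¼ = 2 - ⅛ = 15/8 ≈ 1.8750)
21 + S*H = 21 + 243*(15/8) = 21 + 3645/8 = 3813/8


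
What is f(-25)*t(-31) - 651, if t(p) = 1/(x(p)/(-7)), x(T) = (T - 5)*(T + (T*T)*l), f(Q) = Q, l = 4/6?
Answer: -14288323/21948 ≈ -651.01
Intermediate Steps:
l = ⅔ (l = 4*(⅙) = ⅔ ≈ 0.66667)
x(T) = (-5 + T)*(T + 2*T²/3) (x(T) = (T - 5)*(T + (T*T)*(⅔)) = (-5 + T)*(T + T²*(⅔)) = (-5 + T)*(T + 2*T²/3))
t(p) = -21/(p*(-15 - 7*p + 2*p²)) (t(p) = 1/((p*(-15 - 7*p + 2*p²)/3)/(-7)) = 1/((p*(-15 - 7*p + 2*p²)/3)*(-⅐)) = 1/(-p*(-15 - 7*p + 2*p²)/21) = -21/(p*(-15 - 7*p + 2*p²)))
f(-25)*t(-31) - 651 = -525/((-31)*(15 - 2*(-31)² + 7*(-31))) - 651 = -525*(-1)/(31*(15 - 2*961 - 217)) - 651 = -525*(-1)/(31*(15 - 1922 - 217)) - 651 = -525*(-1)/(31*(-2124)) - 651 = -525*(-1)*(-1)/(31*2124) - 651 = -25*7/21948 - 651 = -175/21948 - 651 = -14288323/21948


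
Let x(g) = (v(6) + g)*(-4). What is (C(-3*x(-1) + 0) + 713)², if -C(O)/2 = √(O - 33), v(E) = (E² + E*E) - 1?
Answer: 511597 - 2852*√807 ≈ 4.3058e+5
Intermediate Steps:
v(E) = -1 + 2*E² (v(E) = (E² + E²) - 1 = 2*E² - 1 = -1 + 2*E²)
x(g) = -284 - 4*g (x(g) = ((-1 + 2*6²) + g)*(-4) = ((-1 + 2*36) + g)*(-4) = ((-1 + 72) + g)*(-4) = (71 + g)*(-4) = -284 - 4*g)
C(O) = -2*√(-33 + O) (C(O) = -2*√(O - 33) = -2*√(-33 + O))
(C(-3*x(-1) + 0) + 713)² = (-2*√(-33 + (-3*(-284 - 4*(-1)) + 0)) + 713)² = (-2*√(-33 + (-3*(-284 + 4) + 0)) + 713)² = (-2*√(-33 + (-3*(-280) + 0)) + 713)² = (-2*√(-33 + (840 + 0)) + 713)² = (-2*√(-33 + 840) + 713)² = (-2*√807 + 713)² = (713 - 2*√807)²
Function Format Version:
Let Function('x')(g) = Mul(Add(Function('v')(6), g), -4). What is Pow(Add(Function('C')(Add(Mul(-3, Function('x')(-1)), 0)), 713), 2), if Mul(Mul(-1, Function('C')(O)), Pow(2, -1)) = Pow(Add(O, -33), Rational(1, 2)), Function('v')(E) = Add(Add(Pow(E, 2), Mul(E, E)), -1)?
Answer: Add(511597, Mul(-2852, Pow(807, Rational(1, 2)))) ≈ 4.3058e+5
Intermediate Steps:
Function('v')(E) = Add(-1, Mul(2, Pow(E, 2))) (Function('v')(E) = Add(Add(Pow(E, 2), Pow(E, 2)), -1) = Add(Mul(2, Pow(E, 2)), -1) = Add(-1, Mul(2, Pow(E, 2))))
Function('x')(g) = Add(-284, Mul(-4, g)) (Function('x')(g) = Mul(Add(Add(-1, Mul(2, Pow(6, 2))), g), -4) = Mul(Add(Add(-1, Mul(2, 36)), g), -4) = Mul(Add(Add(-1, 72), g), -4) = Mul(Add(71, g), -4) = Add(-284, Mul(-4, g)))
Function('C')(O) = Mul(-2, Pow(Add(-33, O), Rational(1, 2))) (Function('C')(O) = Mul(-2, Pow(Add(O, -33), Rational(1, 2))) = Mul(-2, Pow(Add(-33, O), Rational(1, 2))))
Pow(Add(Function('C')(Add(Mul(-3, Function('x')(-1)), 0)), 713), 2) = Pow(Add(Mul(-2, Pow(Add(-33, Add(Mul(-3, Add(-284, Mul(-4, -1))), 0)), Rational(1, 2))), 713), 2) = Pow(Add(Mul(-2, Pow(Add(-33, Add(Mul(-3, Add(-284, 4)), 0)), Rational(1, 2))), 713), 2) = Pow(Add(Mul(-2, Pow(Add(-33, Add(Mul(-3, -280), 0)), Rational(1, 2))), 713), 2) = Pow(Add(Mul(-2, Pow(Add(-33, Add(840, 0)), Rational(1, 2))), 713), 2) = Pow(Add(Mul(-2, Pow(Add(-33, 840), Rational(1, 2))), 713), 2) = Pow(Add(Mul(-2, Pow(807, Rational(1, 2))), 713), 2) = Pow(Add(713, Mul(-2, Pow(807, Rational(1, 2)))), 2)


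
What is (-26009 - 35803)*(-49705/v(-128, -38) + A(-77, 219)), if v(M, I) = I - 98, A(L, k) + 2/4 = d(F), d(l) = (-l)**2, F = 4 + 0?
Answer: -47098017/2 ≈ -2.3549e+7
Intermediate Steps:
F = 4
d(l) = l**2
A(L, k) = 31/2 (A(L, k) = -1/2 + 4**2 = -1/2 + 16 = 31/2)
v(M, I) = -98 + I
(-26009 - 35803)*(-49705/v(-128, -38) + A(-77, 219)) = (-26009 - 35803)*(-49705/(-98 - 38) + 31/2) = -61812*(-49705/(-136) + 31/2) = -61812*(-49705*(-1/136) + 31/2) = -61812*(49705/136 + 31/2) = -61812*51813/136 = -47098017/2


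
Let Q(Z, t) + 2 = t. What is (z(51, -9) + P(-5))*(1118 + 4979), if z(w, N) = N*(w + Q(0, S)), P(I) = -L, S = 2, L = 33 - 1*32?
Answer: -2804620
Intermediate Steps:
L = 1 (L = 33 - 32 = 1)
Q(Z, t) = -2 + t
P(I) = -1 (P(I) = -1*1 = -1)
z(w, N) = N*w (z(w, N) = N*(w + (-2 + 2)) = N*(w + 0) = N*w)
(z(51, -9) + P(-5))*(1118 + 4979) = (-9*51 - 1)*(1118 + 4979) = (-459 - 1)*6097 = -460*6097 = -2804620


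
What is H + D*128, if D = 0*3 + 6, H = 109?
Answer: 877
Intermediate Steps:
D = 6 (D = 0 + 6 = 6)
H + D*128 = 109 + 6*128 = 109 + 768 = 877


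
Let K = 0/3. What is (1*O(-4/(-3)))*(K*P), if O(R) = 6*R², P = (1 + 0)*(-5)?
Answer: 0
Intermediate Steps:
K = 0 (K = 0*(⅓) = 0)
P = -5 (P = 1*(-5) = -5)
(1*O(-4/(-3)))*(K*P) = (1*(6*(-4/(-3))²))*(0*(-5)) = (1*(6*(-4*(-⅓))²))*0 = (1*(6*(4/3)²))*0 = (1*(6*(16/9)))*0 = (1*(32/3))*0 = (32/3)*0 = 0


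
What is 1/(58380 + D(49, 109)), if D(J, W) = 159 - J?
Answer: 1/58490 ≈ 1.7097e-5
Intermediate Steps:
1/(58380 + D(49, 109)) = 1/(58380 + (159 - 1*49)) = 1/(58380 + (159 - 49)) = 1/(58380 + 110) = 1/58490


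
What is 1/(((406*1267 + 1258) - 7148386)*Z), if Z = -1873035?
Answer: 1/12423327943410 ≈ 8.0494e-14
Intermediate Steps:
1/(((406*1267 + 1258) - 7148386)*Z) = 1/(((406*1267 + 1258) - 7148386)*(-1873035)) = -1/1873035/((514402 + 1258) - 7148386) = -1/1873035/(515660 - 7148386) = -1/1873035/(-6632726) = -1/6632726*(-1/1873035) = 1/12423327943410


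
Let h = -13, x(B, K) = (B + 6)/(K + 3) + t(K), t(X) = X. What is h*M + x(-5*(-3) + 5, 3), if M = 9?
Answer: -329/3 ≈ -109.67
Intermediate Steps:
x(B, K) = K + (6 + B)/(3 + K) (x(B, K) = (B + 6)/(K + 3) + K = (6 + B)/(3 + K) + K = K + (6 + B)/(3 + K))
h*M + x(-5*(-3) + 5, 3) = -13*9 + (6 + (-5*(-3) + 5) + 3**2 + 3*3)/(3 + 3) = -117 + (6 + (15 + 5) + 9 + 9)/6 = -117 + (6 + 20 + 9 + 9)/6 = -117 + (1/6)*44 = -117 + 22/3 = -329/3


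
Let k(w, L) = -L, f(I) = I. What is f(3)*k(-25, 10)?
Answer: -30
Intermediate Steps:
f(3)*k(-25, 10) = 3*(-1*10) = 3*(-10) = -30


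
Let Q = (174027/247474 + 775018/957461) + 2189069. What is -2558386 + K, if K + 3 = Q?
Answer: -87508798120920501/236946703514 ≈ -3.6932e+5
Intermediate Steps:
Q = 518693041735558445/236946703514 (Q = (174027*(1/247474) + 775018*(1/957461)) + 2189069 = (174027/247474 + 775018/957461) + 2189069 = 358420869979/236946703514 + 2189069 = 518693041735558445/236946703514 ≈ 2.1891e+6)
K = 518692330895447903/236946703514 (K = -3 + 518693041735558445/236946703514 = 518692330895447903/236946703514 ≈ 2.1891e+6)
-2558386 + K = -2558386 + 518692330895447903/236946703514 = -87508798120920501/236946703514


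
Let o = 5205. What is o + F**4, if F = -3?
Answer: 5286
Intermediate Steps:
o + F**4 = 5205 + (-3)**4 = 5205 + 81 = 5286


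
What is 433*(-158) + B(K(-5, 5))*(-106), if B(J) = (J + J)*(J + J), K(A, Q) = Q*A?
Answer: -333414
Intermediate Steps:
K(A, Q) = A*Q
B(J) = 4*J² (B(J) = (2*J)*(2*J) = 4*J²)
433*(-158) + B(K(-5, 5))*(-106) = 433*(-158) + (4*(-5*5)²)*(-106) = -68414 + (4*(-25)²)*(-106) = -68414 + (4*625)*(-106) = -68414 + 2500*(-106) = -68414 - 265000 = -333414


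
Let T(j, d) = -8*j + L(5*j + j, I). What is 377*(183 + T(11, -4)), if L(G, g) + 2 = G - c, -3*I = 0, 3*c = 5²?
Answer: 170404/3 ≈ 56801.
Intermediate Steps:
c = 25/3 (c = (⅓)*5² = (⅓)*25 = 25/3 ≈ 8.3333)
I = 0 (I = -⅓*0 = 0)
L(G, g) = -31/3 + G (L(G, g) = -2 + (G - 1*25/3) = -2 + (G - 25/3) = -2 + (-25/3 + G) = -31/3 + G)
T(j, d) = -31/3 - 2*j (T(j, d) = -8*j + (-31/3 + (5*j + j)) = -8*j + (-31/3 + 6*j) = -31/3 - 2*j)
377*(183 + T(11, -4)) = 377*(183 + (-31/3 - 2*11)) = 377*(183 + (-31/3 - 22)) = 377*(183 - 97/3) = 377*(452/3) = 170404/3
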